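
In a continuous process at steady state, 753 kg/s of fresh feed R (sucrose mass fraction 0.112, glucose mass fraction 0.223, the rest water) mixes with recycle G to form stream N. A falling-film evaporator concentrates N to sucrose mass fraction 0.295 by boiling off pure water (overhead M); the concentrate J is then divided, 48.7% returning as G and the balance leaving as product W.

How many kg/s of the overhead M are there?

467.1 kg/s

Overall sucrose balance (none leaves overhead): sucrose in fresh feed = sucrose in product, i.e. 753×0.112 = (1−0.487)·J·0.295.
J = 84.336/(0.295×0.513) = 557.28 kg/s.
Recycle G = 0.487×557.28 = 271.4 kg/s.
Combined feed N = 753 + 271.4 = 1024.4 kg/s.
Overhead M = N − J = 1024.4 − 557.28 = 467.12 kg/s.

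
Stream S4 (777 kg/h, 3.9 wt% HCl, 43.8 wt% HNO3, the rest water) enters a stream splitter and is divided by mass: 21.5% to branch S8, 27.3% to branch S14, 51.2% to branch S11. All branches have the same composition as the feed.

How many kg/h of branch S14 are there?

212.1 kg/h

Branch S14 flow = 0.273×777 = 212.12 kg/h.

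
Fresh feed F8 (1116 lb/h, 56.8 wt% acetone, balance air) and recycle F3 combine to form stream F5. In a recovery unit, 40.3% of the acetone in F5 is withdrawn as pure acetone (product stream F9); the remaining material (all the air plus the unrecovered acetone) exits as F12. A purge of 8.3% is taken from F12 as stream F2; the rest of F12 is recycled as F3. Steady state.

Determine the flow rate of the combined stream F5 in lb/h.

air enters only via F8 and leaves only via the purge: 1116×0.432 = 0.083×(air in F12), and the recovery unit passes all air, so air in F5 = air in F12 = 5808.6 lb/h.
acetone in F5: m_A = 1116×0.568 + (1−0.083)·(1−0.403)·m_A, so m_A = 633.89/0.4526 = 1400.7 lb/h.
F5 = 1400.7 + 5808.6 = 7209.3 lb/h.

7209 lb/h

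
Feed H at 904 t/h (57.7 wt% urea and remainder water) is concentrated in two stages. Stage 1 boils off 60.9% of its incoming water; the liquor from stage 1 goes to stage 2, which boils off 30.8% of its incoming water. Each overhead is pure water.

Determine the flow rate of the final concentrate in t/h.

625.1 t/h

water in feed = 904×0.423 = 382.39 t/h.
After stage 1: water left = (1−0.609)×382.39 = 149.52; stream total = 671.12 t/h.
After stage 2: water left = (1−0.308)×149.52 = 103.46; final concentrate = 625.07 t/h.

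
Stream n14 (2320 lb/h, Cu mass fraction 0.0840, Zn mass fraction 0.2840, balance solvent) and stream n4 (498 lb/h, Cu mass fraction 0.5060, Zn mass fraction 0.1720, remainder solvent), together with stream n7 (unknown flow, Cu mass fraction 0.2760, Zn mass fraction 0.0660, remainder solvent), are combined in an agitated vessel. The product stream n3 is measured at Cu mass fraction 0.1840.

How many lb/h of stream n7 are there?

778.7 lb/h

Let n7 be the unknown flow. Total out = 2818 + n7.
Cu balance: 446.87 + 0.276·n7 = 0.184·(2818 + n7)
(0.276 − 0.184)·n7 = 0.184×2818 − 446.87 = 71.644
n7 = 71.644 / 0.092 = 778.74 lb/h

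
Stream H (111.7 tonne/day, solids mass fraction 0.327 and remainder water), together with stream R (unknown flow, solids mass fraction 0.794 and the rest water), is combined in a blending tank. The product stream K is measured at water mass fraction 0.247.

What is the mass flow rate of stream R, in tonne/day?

1161 tonne/day

Let R be the unknown flow. Total out = 111.7 + R.
water balance: 75.174 + 0.206·R = 0.247·(111.7 + R)
(0.206 − 0.247)·R = 0.247×111.7 − 75.174 = -47.584
R = -47.584 / -0.041 = 1160.6 tonne/day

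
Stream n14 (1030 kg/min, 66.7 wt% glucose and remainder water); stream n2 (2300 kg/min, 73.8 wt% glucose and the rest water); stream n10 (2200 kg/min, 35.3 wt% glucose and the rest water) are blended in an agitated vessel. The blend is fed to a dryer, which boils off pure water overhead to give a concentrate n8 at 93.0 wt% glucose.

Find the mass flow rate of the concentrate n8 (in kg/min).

glucose entering = 1030×0.667 + 2300×0.738 + 2200×0.353 = 3161 kg/min.
All glucose reports to n8, so n8 = 3161/0.930 = 3398.9 kg/min.

3399 kg/min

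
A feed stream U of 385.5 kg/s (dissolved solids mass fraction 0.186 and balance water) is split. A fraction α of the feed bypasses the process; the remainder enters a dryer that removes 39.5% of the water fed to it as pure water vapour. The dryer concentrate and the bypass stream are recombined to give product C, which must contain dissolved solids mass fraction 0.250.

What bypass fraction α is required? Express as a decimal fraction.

All 385.5×0.186 = 71.703 kg/s of dissolved solids reaches C, so C = 71.703/0.250 = 286.81 kg/s and vapour = 98.688 kg/s.
The evaporator receives (1−α)·385.5 of feed at 0.814 water and removes 0.395 of that water:
0.395×0.814×(1−α)×385.5 = 98.688
(1−α) = 98.688/123.95 = 0.7962;  α = 0.2038.

0.204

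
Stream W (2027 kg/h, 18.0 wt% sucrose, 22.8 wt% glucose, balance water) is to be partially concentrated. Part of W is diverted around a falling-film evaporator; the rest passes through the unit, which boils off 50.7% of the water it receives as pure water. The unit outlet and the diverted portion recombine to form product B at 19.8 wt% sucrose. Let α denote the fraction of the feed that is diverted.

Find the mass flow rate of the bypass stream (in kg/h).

1413 kg/h

All 2027×0.180 = 364.86 kg/h of sucrose reaches B, so B = 364.86/0.198 = 1842.7 kg/h and vapour = 184.27 kg/h.
The evaporator receives (1−α)·2027 of feed at 0.592 water and removes 0.507 of that water:
0.507×0.592×(1−α)×2027 = 184.27
(1−α) = 184.27/608.39 = 0.3029;  α = 0.6971.
Bypass flow = 0.6971×2027 = 1413.1 kg/h.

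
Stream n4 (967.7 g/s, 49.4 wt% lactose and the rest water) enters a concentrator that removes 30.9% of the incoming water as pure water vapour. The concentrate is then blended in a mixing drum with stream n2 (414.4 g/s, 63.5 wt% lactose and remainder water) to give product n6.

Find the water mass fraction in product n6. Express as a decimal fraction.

Vapour removed = 0.309×0.506×967.7 = 151.3 g/s; concentrate = 816.4 g/s.
water reaching the mixer = 338.35 (from concentrate) + 414.4×0.365 = 489.61 g/s.
Product flow = 816.4 + 414.4 = 1230.8 g/s; water fraction = 0.398.

0.398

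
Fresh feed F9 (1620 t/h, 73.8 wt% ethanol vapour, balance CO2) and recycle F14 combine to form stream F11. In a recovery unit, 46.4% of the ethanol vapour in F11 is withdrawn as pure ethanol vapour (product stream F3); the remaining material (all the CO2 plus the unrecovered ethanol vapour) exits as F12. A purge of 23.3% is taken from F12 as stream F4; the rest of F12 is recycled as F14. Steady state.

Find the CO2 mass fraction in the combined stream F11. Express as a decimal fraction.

0.473

CO2 enters only via F9 and leaves only via the purge: 1620×0.262 = 0.233×(CO2 in F12), and the recovery unit passes all CO2, so CO2 in F11 = CO2 in F12 = 1821.6 t/h.
ethanol vapour in F11: m_A = 1620×0.738 + (1−0.233)·(1−0.464)·m_A, so m_A = 1195.6/0.5889 = 2030.2 t/h.
F11 = 2030.2 + 1821.6 = 3851.8 t/h.
CO2 fraction in F11 = 1821.6/3851.8 = 0.473.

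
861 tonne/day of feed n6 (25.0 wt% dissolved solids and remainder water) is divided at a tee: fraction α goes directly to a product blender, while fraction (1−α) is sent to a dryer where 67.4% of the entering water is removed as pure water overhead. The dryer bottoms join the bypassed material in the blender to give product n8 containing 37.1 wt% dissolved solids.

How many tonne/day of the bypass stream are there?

All 861×0.250 = 215.25 tonne/day of dissolved solids reaches n8, so n8 = 215.25/0.371 = 580.19 tonne/day and vapour = 280.81 tonne/day.
The evaporator receives (1−α)·861 of feed at 0.750 water and removes 0.674 of that water:
0.674×0.750×(1−α)×861 = 280.81
(1−α) = 280.81/435.24 = 0.6452;  α = 0.3548.
Bypass flow = 0.3548×861 = 305.49 tonne/day.

305.5 tonne/day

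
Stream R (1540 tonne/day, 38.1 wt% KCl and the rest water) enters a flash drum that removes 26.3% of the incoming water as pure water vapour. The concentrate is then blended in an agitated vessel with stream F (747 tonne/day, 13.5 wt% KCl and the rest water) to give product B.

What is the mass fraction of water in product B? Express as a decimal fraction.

0.662

Vapour removed = 0.263×0.619×1540 = 250.71 tonne/day; concentrate = 1289.3 tonne/day.
water reaching the mixer = 702.55 (from concentrate) + 747×0.865 = 1348.7 tonne/day.
Product flow = 1289.3 + 747 = 2036.3 tonne/day; water fraction = 0.662.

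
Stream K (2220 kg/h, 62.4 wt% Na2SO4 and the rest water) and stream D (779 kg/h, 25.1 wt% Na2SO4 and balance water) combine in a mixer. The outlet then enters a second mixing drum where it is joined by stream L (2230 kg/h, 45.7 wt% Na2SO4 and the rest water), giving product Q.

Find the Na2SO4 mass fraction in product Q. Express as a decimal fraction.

Overall, product flow = 5229 kg/h.
Na2SO4 in = 2220×0.624 + 779×0.251 + 2230×0.457 = 2599.9 kg/h.
Na2SO4 fraction in Q = 0.497.

0.497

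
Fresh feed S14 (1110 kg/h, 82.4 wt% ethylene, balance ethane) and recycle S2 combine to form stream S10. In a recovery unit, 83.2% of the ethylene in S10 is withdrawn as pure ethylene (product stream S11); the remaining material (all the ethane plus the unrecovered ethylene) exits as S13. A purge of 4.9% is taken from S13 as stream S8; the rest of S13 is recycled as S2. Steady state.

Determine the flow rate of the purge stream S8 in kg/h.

ethane enters only via S14 and leaves only via the purge: 1110×0.176 = 0.049×(ethane in S13), and the recovery unit passes all ethane, so ethane in S10 = ethane in S13 = 3986.9 kg/h.
ethylene in S10: m_A = 1110×0.824 + (1−0.049)·(1−0.832)·m_A, so m_A = 914.64/0.8402 = 1088.6 kg/h.
S13 = (1−0.832)×1088.6 + 3986.9 = 4169.8 kg/h.
Purge S8 = 0.049×4169.8 = 204.32 kg/h.

204.3 kg/h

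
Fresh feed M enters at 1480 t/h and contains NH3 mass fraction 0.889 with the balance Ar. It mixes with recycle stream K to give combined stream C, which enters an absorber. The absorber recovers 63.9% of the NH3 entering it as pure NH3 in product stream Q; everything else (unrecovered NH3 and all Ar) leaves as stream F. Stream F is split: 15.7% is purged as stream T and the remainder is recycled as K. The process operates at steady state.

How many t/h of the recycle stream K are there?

Ar enters only via M and leaves only via the purge: 1480×0.111 = 0.157×(Ar in F), and the absorber passes all Ar, so Ar in C = Ar in F = 1046.4 t/h.
NH3 in C: m_A = 1480×0.889 + (1−0.157)·(1−0.639)·m_A, so m_A = 1315.7/0.6957 = 1891.3 t/h.
F = (1−0.639)×1891.3 + 1046.4 = 1729.1 t/h.
Recycle K = (1−0.157)×1729.1 = 1457.6 t/h.

1458 t/h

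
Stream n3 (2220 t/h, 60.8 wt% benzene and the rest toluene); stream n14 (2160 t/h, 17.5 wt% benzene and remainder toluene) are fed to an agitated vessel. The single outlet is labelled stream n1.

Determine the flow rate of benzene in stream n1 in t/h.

1728 t/h

benzene out = benzene in = 2220×0.608 + 2160×0.175 = 1727.8 t/h.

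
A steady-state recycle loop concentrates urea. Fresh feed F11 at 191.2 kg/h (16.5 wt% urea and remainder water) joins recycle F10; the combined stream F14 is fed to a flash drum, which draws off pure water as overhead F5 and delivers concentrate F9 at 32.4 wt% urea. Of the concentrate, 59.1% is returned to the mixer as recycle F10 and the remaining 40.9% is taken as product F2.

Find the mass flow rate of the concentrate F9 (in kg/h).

Overall urea balance (none leaves overhead): urea in fresh feed = urea in product, i.e. 191.2×0.165 = (1−0.591)·F9·0.324.
F9 = 31.548/(0.324×0.409) = 238.07 kg/h.

238.1 kg/h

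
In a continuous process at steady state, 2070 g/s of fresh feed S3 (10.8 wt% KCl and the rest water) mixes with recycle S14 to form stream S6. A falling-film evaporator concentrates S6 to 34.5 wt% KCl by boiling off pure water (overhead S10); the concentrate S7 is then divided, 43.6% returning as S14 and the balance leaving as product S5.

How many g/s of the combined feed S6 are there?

2571 g/s

Overall KCl balance (none leaves overhead): KCl in fresh feed = KCl in product, i.e. 2070×0.108 = (1−0.436)·S7·0.345.
S7 = 223.56/(0.345×0.564) = 1148.9 g/s.
Recycle S14 = 0.436×1148.9 = 500.94 g/s.
Combined feed S6 = 2070 + 500.94 = 2570.9 g/s.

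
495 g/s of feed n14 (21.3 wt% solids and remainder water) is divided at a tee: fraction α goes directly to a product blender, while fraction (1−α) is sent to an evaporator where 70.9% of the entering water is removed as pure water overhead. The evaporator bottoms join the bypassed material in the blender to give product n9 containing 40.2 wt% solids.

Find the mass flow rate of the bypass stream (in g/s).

All 495×0.213 = 105.44 g/s of solids reaches n9, so n9 = 105.44/0.402 = 262.28 g/s and vapour = 232.72 g/s.
The evaporator receives (1−α)·495 of feed at 0.787 water and removes 0.709 of that water:
0.709×0.787×(1−α)×495 = 232.72
(1−α) = 232.72/276.2 = 0.8426;  α = 0.1574.
Bypass flow = 0.1574×495 = 77.919 g/s.

77.92 g/s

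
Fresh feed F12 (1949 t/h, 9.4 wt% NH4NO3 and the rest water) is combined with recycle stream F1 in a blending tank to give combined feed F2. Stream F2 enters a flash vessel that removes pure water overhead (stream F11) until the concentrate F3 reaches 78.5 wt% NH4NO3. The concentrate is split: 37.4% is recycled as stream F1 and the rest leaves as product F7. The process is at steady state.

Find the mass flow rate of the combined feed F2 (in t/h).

Overall NH4NO3 balance (none leaves overhead): NH4NO3 in fresh feed = NH4NO3 in product, i.e. 1949×0.094 = (1−0.374)·F3·0.785.
F3 = 183.21/(0.785×0.626) = 372.82 t/h.
Recycle F1 = 0.374×372.82 = 139.43 t/h.
Combined feed F2 = 1949 + 139.43 = 2088.4 t/h.

2088 t/h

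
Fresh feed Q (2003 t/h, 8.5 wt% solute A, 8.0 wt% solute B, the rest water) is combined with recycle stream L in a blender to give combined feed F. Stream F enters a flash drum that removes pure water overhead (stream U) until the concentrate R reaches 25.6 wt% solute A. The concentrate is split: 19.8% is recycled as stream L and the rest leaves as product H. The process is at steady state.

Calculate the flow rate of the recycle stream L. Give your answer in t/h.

Overall solute A balance (none leaves overhead): solute A in fresh feed = solute A in product, i.e. 2003×0.085 = (1−0.198)·R·0.256.
R = 170.26/(0.256×0.802) = 829.25 t/h.
Recycle L = 0.198×829.25 = 164.19 t/h.

164.2 t/h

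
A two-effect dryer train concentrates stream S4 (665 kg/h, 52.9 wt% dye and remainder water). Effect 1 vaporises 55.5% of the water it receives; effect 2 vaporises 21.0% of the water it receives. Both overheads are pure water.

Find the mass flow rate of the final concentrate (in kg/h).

water in feed = 665×0.471 = 313.21 kg/h.
After stage 1: water left = (1−0.555)×313.21 = 139.38; stream total = 491.17 kg/h.
After stage 2: water left = (1−0.210)×139.38 = 110.11; final concentrate = 461.9 kg/h.

461.9 kg/h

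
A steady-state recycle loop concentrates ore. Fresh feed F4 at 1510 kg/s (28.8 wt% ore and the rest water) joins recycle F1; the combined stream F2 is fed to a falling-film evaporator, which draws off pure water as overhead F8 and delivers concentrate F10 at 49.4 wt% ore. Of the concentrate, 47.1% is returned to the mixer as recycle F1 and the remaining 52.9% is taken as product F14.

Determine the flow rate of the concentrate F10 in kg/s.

1664 kg/s

Overall ore balance (none leaves overhead): ore in fresh feed = ore in product, i.e. 1510×0.288 = (1−0.471)·F10·0.494.
F10 = 434.88/(0.494×0.529) = 1664.1 kg/s.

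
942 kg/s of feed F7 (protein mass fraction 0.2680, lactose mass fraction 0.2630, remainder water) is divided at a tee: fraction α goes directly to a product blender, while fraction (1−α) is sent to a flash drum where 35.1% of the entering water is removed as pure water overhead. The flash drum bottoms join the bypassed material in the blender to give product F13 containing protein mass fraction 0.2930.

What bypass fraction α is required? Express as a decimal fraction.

All 942×0.268 = 252.46 kg/s of protein reaches F13, so F13 = 252.46/0.293 = 861.62 kg/s and vapour = 80.375 kg/s.
The evaporator receives (1−α)·942 of feed at 0.469 water and removes 0.351 of that water:
0.351×0.469×(1−α)×942 = 80.375
(1−α) = 80.375/155.07 = 0.5183;  α = 0.4817.

0.482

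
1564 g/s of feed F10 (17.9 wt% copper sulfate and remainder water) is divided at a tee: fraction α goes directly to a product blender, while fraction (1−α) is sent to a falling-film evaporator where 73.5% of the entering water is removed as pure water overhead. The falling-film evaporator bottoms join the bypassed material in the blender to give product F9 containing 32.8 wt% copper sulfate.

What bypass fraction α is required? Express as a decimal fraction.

All 1564×0.179 = 279.96 g/s of copper sulfate reaches F9, so F9 = 279.96/0.328 = 853.52 g/s and vapour = 710.48 g/s.
The evaporator receives (1−α)·1564 of feed at 0.821 water and removes 0.735 of that water:
0.735×0.821×(1−α)×1564 = 710.48
(1−α) = 710.48/943.77 = 0.7528;  α = 0.2472.

0.247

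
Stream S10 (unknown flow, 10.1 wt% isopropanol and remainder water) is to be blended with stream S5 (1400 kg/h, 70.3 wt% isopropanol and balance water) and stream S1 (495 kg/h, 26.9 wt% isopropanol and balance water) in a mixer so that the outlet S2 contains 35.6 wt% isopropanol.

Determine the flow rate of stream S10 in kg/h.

1736 kg/h

Let S10 be the unknown flow. Total out = 1895 + S10.
isopropanol balance: 1117.4 + 0.101·S10 = 0.356·(1895 + S10)
(0.101 − 0.356)·S10 = 0.356×1895 − 1117.4 = -442.74
S10 = -442.74 / -0.255 = 1736.2 kg/h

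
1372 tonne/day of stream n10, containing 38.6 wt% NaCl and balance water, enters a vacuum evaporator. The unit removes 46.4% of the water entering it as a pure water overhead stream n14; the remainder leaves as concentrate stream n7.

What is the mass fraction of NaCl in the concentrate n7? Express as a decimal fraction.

0.5398

NaCl is not removed: 1372×0.386 = 529.59 tonne/day of NaCl enters n7.
water entering = 1372×0.614 = 842.41 tonne/day; overhead removed = 0.464×842.41 = 390.88 tonne/day.
Concentrate = 1372 − 390.88 = 981.12 tonne/day.
Mass fraction = 529.59/981.12 = 0.5398.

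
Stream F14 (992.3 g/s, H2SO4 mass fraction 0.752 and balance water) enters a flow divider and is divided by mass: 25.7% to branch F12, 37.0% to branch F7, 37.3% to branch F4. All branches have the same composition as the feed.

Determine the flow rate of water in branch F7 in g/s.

Branch F7 total = 0.370×992.3 = 367.15 g/s.
water in F7 = 0.248×367.15 = 91.053 g/s.

91.05 g/s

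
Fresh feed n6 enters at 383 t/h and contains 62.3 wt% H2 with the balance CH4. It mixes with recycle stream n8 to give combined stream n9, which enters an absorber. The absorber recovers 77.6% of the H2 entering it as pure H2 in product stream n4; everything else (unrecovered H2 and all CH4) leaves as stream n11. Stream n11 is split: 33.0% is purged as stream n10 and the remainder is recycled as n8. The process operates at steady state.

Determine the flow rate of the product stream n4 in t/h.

217.9 t/h

H2 in n9: m_A = 383×0.623 + (1−0.330)·(1−0.776)·m_A, so m_A = 238.61/0.8499 = 280.74 t/h.
Product n4 = 0.776×280.74 = 217.86 t/h.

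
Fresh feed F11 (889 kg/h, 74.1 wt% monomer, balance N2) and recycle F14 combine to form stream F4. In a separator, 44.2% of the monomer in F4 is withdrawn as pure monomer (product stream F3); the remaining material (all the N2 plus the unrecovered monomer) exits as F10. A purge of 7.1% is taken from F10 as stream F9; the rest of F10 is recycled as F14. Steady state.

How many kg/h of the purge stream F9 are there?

N2 enters only via F11 and leaves only via the purge: 889×0.259 = 0.071×(N2 in F10), and the separator passes all N2, so N2 in F4 = N2 in F10 = 3243 kg/h.
monomer in F4: m_A = 889×0.741 + (1−0.071)·(1−0.442)·m_A, so m_A = 658.75/0.4816 = 1367.8 kg/h.
F10 = (1−0.442)×1367.8 + 3243 = 4006.2 kg/h.
Purge F9 = 0.071×4006.2 = 284.44 kg/h.

284.4 kg/h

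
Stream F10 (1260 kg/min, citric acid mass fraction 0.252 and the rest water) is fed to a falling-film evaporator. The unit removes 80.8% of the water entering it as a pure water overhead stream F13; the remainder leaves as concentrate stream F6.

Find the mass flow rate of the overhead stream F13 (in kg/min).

761.5 kg/min

water entering = 1260×0.748 = 942.48 kg/min; overhead removed = 0.808×942.48 = 761.52 kg/min.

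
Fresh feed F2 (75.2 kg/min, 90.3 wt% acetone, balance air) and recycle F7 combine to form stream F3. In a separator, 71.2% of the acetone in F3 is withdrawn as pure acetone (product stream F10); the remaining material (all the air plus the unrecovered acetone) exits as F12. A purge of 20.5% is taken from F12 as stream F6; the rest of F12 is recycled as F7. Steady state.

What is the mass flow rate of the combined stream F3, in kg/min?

123.7 kg/min

air enters only via F2 and leaves only via the purge: 75.2×0.097 = 0.205×(air in F12), and the separator passes all air, so air in F3 = air in F12 = 35.582 kg/min.
acetone in F3: m_A = 75.2×0.903 + (1−0.205)·(1−0.712)·m_A, so m_A = 67.906/0.7710 = 88.07 kg/min.
F3 = 88.07 + 35.582 = 123.65 kg/min.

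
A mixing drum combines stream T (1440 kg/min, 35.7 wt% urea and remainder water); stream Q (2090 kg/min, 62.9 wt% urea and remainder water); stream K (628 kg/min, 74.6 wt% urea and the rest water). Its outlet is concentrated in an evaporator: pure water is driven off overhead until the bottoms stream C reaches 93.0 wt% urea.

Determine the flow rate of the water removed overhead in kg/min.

1688 kg/min

urea entering = 1440×0.357 + 2090×0.629 + 628×0.746 = 2297.2 kg/min.
All urea reports to C, so C = 2297.2/0.930 = 2470.1 kg/min.
Total feed = 4158 kg/min; overhead = 4158 − 2470.1 = 1687.9 kg/min.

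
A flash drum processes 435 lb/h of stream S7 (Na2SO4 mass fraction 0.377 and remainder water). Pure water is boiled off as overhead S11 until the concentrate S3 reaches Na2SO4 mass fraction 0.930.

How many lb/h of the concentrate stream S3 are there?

176.3 lb/h

Na2SO4 is conserved: 435×0.377 = 164 lb/h all reports to the concentrate.
Concentrate = 164/(target fraction) = 176.34 lb/h.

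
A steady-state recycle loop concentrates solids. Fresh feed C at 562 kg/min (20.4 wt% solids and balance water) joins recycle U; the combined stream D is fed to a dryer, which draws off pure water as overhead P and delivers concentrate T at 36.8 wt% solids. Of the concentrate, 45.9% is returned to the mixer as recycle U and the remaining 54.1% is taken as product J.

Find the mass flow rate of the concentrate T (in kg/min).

Overall solids balance (none leaves overhead): solids in fresh feed = solids in product, i.e. 562×0.204 = (1−0.459)·T·0.368.
T = 114.65/(0.368×0.541) = 575.87 kg/min.

575.9 kg/min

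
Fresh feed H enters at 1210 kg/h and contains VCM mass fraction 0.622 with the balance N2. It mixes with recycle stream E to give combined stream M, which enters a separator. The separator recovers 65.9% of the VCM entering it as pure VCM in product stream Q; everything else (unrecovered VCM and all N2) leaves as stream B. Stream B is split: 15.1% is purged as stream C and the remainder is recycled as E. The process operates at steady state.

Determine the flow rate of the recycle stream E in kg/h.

N2 enters only via H and leaves only via the purge: 1210×0.378 = 0.151×(N2 in B), and the separator passes all N2, so N2 in M = N2 in B = 3029 kg/h.
VCM in M: m_A = 1210×0.622 + (1−0.151)·(1−0.659)·m_A, so m_A = 752.62/0.7105 = 1059.3 kg/h.
B = (1−0.659)×1059.3 + 3029 = 3390.2 kg/h.
Recycle E = (1−0.151)×3390.2 = 2878.3 kg/h.

2878 kg/h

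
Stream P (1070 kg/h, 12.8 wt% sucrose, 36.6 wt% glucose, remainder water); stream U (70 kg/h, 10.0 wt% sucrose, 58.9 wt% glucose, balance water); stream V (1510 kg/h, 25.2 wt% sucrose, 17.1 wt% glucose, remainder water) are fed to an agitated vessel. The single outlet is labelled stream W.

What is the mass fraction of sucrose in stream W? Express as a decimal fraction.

Total flow out = 1070 + 70 + 1510 = 2650 kg/h.
sucrose in = 1070×0.128 + 70×0.100 + 1510×0.252 = 524.48 kg/h.
sucrose mass fraction in W = 524.48/2650 = 0.1979.

0.1979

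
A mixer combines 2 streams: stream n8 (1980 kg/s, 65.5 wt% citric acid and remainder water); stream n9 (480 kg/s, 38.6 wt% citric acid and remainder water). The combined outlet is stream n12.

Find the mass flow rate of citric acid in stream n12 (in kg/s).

1482 kg/s

citric acid out = citric acid in = 1980×0.655 + 480×0.386 = 1482.2 kg/s.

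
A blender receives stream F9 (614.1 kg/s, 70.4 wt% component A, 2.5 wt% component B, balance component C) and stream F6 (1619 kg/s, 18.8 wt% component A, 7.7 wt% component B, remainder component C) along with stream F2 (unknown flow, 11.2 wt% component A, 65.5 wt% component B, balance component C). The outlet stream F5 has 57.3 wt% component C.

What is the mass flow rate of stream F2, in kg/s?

225.9 kg/s

Let F2 be the unknown flow. Total out = 2233.1 + F2.
component C balance: 1356.4 + 0.233·F2 = 0.573·(2233.1 + F2)
(0.233 − 0.573)·F2 = 0.573×2233.1 − 1356.4 = -76.82
F2 = -76.82 / -0.340 = 225.94 kg/s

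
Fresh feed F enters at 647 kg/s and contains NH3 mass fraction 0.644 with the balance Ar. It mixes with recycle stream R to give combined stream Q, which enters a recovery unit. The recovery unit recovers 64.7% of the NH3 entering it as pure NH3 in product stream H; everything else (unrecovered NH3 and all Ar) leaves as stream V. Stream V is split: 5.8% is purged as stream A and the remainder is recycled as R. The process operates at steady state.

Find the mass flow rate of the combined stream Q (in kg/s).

Ar enters only via F and leaves only via the purge: 647×0.356 = 0.058×(Ar in V), and the recovery unit passes all Ar, so Ar in Q = Ar in V = 3971.2 kg/s.
NH3 in Q: m_A = 647×0.644 + (1−0.058)·(1−0.647)·m_A, so m_A = 416.67/0.6675 = 624.25 kg/s.
Q = 624.25 + 3971.2 = 4595.5 kg/s.

4595 kg/s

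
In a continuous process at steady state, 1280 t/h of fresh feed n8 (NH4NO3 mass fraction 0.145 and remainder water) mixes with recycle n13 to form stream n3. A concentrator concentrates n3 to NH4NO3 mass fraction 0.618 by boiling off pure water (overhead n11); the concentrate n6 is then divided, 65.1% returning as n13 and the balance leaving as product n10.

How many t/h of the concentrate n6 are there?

860.5 t/h

Overall NH4NO3 balance (none leaves overhead): NH4NO3 in fresh feed = NH4NO3 in product, i.e. 1280×0.145 = (1−0.651)·n6·0.618.
n6 = 185.6/(0.618×0.349) = 860.53 t/h.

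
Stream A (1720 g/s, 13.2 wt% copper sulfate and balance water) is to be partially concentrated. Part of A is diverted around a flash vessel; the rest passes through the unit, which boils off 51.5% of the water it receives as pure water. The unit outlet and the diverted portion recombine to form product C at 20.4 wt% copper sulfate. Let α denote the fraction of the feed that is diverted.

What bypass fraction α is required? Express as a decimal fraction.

0.210

All 1720×0.132 = 227.04 g/s of copper sulfate reaches C, so C = 227.04/0.204 = 1112.9 g/s and vapour = 607.06 g/s.
The evaporator receives (1−α)·1720 of feed at 0.868 water and removes 0.515 of that water:
0.515×0.868×(1−α)×1720 = 607.06
(1−α) = 607.06/768.87 = 0.7895;  α = 0.2105.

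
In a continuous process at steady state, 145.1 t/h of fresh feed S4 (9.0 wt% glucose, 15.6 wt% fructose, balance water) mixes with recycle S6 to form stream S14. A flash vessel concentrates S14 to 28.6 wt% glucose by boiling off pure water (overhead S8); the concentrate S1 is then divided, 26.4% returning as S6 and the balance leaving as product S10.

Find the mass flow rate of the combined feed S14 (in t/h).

Overall glucose balance (none leaves overhead): glucose in fresh feed = glucose in product, i.e. 145.1×0.090 = (1−0.264)·S1·0.286.
S1 = 13.059/(0.286×0.736) = 62.039 t/h.
Recycle S6 = 0.264×62.039 = 16.378 t/h.
Combined feed S14 = 145.1 + 16.378 = 161.48 t/h.

161.5 t/h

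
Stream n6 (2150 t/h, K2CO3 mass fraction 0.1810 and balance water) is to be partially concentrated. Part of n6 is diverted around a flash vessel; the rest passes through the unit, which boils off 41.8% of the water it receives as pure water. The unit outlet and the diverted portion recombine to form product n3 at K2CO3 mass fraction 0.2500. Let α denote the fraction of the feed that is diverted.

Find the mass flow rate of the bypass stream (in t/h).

416.6 t/h

All 2150×0.181 = 389.15 t/h of K2CO3 reaches n3, so n3 = 389.15/0.250 = 1556.6 t/h and vapour = 593.4 t/h.
The evaporator receives (1−α)·2150 of feed at 0.819 water and removes 0.418 of that water:
0.418×0.819×(1−α)×2150 = 593.4
(1−α) = 593.4/736.04 = 0.8062;  α = 0.1938.
Bypass flow = 0.1938×2150 = 416.65 t/h.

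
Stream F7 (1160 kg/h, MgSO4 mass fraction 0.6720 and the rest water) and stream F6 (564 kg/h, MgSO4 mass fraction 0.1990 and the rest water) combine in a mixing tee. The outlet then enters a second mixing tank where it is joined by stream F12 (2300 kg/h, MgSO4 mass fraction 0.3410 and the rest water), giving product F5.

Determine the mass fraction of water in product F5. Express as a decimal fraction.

Overall, product flow = 4024 kg/h.
water in = 1160×0.328 + 564×0.801 + 2300×0.659 = 2347.9 kg/h.
water fraction in F5 = 0.5835.

0.5835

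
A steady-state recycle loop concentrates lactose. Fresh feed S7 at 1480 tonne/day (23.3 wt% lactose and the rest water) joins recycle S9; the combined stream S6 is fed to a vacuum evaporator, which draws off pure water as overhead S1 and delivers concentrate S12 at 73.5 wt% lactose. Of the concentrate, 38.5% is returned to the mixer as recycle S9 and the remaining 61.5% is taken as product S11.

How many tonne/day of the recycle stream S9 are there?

Overall lactose balance (none leaves overhead): lactose in fresh feed = lactose in product, i.e. 1480×0.233 = (1−0.385)·S12·0.735.
S12 = 344.84/(0.735×0.615) = 762.88 tonne/day.
Recycle S9 = 0.385×762.88 = 293.71 tonne/day.

293.7 tonne/day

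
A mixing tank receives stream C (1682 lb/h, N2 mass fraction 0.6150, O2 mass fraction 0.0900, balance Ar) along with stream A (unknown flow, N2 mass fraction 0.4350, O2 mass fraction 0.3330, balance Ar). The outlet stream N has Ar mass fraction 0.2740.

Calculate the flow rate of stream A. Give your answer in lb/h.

841 lb/h

Let A be the unknown flow. Total out = 1682 + A.
Ar balance: 496.19 + 0.232·A = 0.274·(1682 + A)
(0.232 − 0.274)·A = 0.274×1682 − 496.19 = -35.322
A = -35.322 / -0.042 = 841 lb/h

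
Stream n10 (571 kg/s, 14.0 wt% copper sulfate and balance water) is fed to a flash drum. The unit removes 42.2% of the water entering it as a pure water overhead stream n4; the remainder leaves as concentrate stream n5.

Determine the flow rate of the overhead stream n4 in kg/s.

207.2 kg/s

water entering = 571×0.860 = 491.06 kg/s; overhead removed = 0.422×491.06 = 207.23 kg/s.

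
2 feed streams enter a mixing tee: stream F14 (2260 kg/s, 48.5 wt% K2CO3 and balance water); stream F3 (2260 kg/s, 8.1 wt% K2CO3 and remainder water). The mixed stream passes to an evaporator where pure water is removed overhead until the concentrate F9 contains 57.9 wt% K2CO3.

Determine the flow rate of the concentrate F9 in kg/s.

2209 kg/s

K2CO3 entering = 2260×0.485 + 2260×0.081 = 1279.2 kg/s.
All K2CO3 reports to F9, so F9 = 1279.2/0.579 = 2209.3 kg/s.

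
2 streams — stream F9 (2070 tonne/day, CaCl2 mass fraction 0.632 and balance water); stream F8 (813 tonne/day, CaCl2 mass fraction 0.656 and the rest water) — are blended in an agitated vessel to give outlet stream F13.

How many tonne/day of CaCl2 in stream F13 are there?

CaCl2 out = CaCl2 in = 2070×0.632 + 813×0.656 = 1841.6 tonne/day.

1842 tonne/day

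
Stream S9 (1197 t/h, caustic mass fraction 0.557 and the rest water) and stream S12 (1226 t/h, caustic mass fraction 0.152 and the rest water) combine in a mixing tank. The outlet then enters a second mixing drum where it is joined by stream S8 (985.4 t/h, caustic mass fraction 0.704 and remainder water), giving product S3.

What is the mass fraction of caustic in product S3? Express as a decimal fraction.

Overall, product flow = 3408.4 t/h.
caustic in = 1197×0.557 + 1226×0.152 + 985.4×0.704 = 1546.8 t/h.
caustic fraction in S3 = 0.454.

0.454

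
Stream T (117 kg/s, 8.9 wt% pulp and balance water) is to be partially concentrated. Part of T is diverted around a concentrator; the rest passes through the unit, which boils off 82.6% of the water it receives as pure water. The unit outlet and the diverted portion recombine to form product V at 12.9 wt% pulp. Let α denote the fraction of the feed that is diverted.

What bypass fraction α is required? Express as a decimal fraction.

0.588

All 117×0.089 = 10.413 kg/s of pulp reaches V, so V = 10.413/0.129 = 80.721 kg/s and vapour = 36.279 kg/s.
The evaporator receives (1−α)·117 of feed at 0.911 water and removes 0.826 of that water:
0.826×0.911×(1−α)×117 = 36.279
(1−α) = 36.279/88.041 = 0.4121;  α = 0.5879.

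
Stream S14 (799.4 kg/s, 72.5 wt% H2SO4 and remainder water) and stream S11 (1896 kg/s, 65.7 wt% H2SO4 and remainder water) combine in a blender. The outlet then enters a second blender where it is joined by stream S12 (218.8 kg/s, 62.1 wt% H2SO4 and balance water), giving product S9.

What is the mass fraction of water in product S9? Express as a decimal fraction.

Overall, product flow = 2914.2 kg/s.
water in = 799.4×0.275 + 1896×0.343 + 218.8×0.379 = 953.09 kg/s.
water fraction in S9 = 0.3270.

0.3270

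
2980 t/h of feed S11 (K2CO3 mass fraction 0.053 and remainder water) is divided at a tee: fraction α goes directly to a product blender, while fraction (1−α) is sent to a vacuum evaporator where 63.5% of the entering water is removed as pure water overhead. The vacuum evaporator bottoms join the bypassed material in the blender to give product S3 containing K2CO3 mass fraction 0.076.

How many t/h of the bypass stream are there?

All 2980×0.053 = 157.94 t/h of K2CO3 reaches S3, so S3 = 157.94/0.076 = 2078.2 t/h and vapour = 901.84 t/h.
The evaporator receives (1−α)·2980 of feed at 0.947 water and removes 0.635 of that water:
0.635×0.947×(1−α)×2980 = 901.84
(1−α) = 901.84/1792 = 0.5033;  α = 0.4967.
Bypass flow = 0.4967×2980 = 1480.3 t/h.

1480 t/h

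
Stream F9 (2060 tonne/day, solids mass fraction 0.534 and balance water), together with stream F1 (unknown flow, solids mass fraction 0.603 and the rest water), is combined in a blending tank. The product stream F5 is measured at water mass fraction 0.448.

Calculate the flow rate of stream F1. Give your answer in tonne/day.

727.1 tonne/day

Let F1 be the unknown flow. Total out = 2060 + F1.
water balance: 959.96 + 0.397·F1 = 0.448·(2060 + F1)
(0.397 − 0.448)·F1 = 0.448×2060 − 959.96 = -37.08
F1 = -37.08 / -0.051 = 727.06 tonne/day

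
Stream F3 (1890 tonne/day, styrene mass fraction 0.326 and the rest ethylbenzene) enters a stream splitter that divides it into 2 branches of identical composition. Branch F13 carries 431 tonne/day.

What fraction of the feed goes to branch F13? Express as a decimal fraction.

0.228

Fraction to F13 = 431/1890 = 0.2280.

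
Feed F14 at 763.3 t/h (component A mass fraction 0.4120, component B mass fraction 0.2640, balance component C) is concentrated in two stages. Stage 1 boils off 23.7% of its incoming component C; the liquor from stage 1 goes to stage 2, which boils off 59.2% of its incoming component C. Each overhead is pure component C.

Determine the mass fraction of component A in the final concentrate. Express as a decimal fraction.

0.5303

component C in feed = 763.3×0.324 = 247.31 t/h.
After stage 1: component C left = (1−0.237)×247.31 = 188.7; stream total = 704.69 t/h.
After stage 2: component C left = (1−0.592)×188.7 = 76.988; final concentrate = 592.98 t/h.
component A fraction = 314.48/592.98 = 0.5303.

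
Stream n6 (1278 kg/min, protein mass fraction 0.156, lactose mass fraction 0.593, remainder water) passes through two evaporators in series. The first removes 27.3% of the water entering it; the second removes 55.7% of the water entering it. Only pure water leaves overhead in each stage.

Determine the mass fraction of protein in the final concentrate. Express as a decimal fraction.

water in feed = 1278×0.251 = 320.78 kg/min.
After stage 1: water left = (1−0.273)×320.78 = 233.21; stream total = 1190.4 kg/min.
After stage 2: water left = (1−0.557)×233.21 = 103.31; final concentrate = 1060.5 kg/min.
protein fraction = 199.37/1060.5 = 0.188.

0.188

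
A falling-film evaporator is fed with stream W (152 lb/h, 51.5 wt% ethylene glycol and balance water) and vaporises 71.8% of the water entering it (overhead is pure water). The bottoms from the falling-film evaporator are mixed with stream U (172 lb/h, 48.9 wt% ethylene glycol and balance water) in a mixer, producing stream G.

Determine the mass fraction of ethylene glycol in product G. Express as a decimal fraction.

0.599

Vapour removed = 0.718×0.485×152 = 52.931 lb/h; concentrate = 99.069 lb/h.
ethylene glycol reaching the mixer = 78.28 (from concentrate) + 172×0.489 = 162.39 lb/h.
Product flow = 99.069 + 172 = 271.07 lb/h; ethylene glycol fraction = 0.599.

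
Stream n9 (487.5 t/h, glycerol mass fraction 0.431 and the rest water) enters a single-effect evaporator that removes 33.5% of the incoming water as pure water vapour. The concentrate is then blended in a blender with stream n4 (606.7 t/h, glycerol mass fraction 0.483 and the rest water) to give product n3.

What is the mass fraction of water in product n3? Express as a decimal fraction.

Vapour removed = 0.335×0.569×487.5 = 92.925 t/h; concentrate = 394.58 t/h.
water reaching the mixer = 184.46 (from concentrate) + 606.7×0.517 = 498.13 t/h.
Product flow = 394.58 + 606.7 = 1001.3 t/h; water fraction = 0.497.

0.497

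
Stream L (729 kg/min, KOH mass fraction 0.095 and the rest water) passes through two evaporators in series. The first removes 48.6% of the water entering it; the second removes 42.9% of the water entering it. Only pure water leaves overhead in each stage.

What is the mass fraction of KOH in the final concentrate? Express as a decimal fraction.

water in feed = 729×0.905 = 659.75 kg/min.
After stage 1: water left = (1−0.486)×659.75 = 339.11; stream total = 408.36 kg/min.
After stage 2: water left = (1−0.429)×339.11 = 193.63; final concentrate = 262.89 kg/min.
KOH fraction = 69.255/262.89 = 0.263.

0.263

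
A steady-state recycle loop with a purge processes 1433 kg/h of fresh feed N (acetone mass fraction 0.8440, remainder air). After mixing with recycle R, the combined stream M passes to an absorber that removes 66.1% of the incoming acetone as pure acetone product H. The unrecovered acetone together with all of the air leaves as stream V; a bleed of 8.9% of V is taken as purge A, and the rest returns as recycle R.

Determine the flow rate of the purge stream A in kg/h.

276.3 kg/h

air enters only via N and leaves only via the purge: 1433×0.156 = 0.089×(air in V), and the absorber passes all air, so air in M = air in V = 2511.8 kg/h.
acetone in M: m_A = 1433×0.844 + (1−0.089)·(1−0.661)·m_A, so m_A = 1209.5/0.6912 = 1749.9 kg/h.
V = (1−0.661)×1749.9 + 2511.8 = 3105 kg/h.
Purge A = 0.089×3105 = 276.34 kg/h.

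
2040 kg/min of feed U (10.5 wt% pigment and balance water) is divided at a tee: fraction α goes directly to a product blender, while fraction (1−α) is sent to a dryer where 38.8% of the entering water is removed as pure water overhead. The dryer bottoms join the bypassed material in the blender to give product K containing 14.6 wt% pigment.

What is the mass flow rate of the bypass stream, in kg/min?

390.3 kg/min

All 2040×0.105 = 214.2 kg/min of pigment reaches K, so K = 214.2/0.146 = 1467.1 kg/min and vapour = 572.88 kg/min.
The evaporator receives (1−α)·2040 of feed at 0.895 water and removes 0.388 of that water:
0.388×0.895×(1−α)×2040 = 572.88
(1−α) = 572.88/708.41 = 0.8087;  α = 0.1913.
Bypass flow = 0.1913×2040 = 390.29 kg/min.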